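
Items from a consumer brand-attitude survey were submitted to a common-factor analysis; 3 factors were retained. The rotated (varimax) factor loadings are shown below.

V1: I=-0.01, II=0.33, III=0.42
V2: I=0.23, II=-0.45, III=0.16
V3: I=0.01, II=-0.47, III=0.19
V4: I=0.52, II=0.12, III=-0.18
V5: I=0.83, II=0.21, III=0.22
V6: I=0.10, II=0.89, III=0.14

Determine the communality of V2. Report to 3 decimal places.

0.281

h² = 0.23² + (-0.45)² + 0.16² = 0.0529 + 0.2025 + 0.0256 = 0.2810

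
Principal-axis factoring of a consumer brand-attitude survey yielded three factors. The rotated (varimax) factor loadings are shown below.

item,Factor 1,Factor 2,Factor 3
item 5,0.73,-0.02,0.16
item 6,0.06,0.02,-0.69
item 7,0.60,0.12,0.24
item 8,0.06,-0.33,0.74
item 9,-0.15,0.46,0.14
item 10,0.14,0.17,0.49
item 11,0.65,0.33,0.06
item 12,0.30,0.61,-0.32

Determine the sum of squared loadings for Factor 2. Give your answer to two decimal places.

SS loadings for Factor 2 = (-0.02)² + 0.02² + 0.12² + (-0.33)² + 0.46² + 0.17² + 0.33² + 0.61² = 0.0004 + 0.0004 + 0.0144 + 0.1089 + 0.2116 + 0.0289 + 0.1089 + 0.3721 = 0.8456

0.85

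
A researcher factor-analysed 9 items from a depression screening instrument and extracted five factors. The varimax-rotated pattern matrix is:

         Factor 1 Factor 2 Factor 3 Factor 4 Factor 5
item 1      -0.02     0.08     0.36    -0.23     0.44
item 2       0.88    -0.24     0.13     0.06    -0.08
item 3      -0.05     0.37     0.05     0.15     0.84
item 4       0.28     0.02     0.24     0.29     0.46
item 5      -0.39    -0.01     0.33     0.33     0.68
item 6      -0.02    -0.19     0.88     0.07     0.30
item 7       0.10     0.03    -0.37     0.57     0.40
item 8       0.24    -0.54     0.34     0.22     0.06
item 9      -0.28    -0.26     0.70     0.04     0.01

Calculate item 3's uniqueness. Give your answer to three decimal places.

0.130

h² = (-0.05)² + 0.37² + 0.05² + 0.15² + 0.84² = 0.0025 + 0.1369 + 0.0025 + 0.0225 + 0.7056 = 0.8700
Uniqueness u² = 1 − h² = 1 − 0.8700 = 0.1300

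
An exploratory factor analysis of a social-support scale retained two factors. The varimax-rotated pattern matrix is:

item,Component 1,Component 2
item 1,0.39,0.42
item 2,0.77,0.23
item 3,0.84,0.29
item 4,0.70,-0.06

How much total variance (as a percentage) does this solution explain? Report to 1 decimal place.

56.4%

Communalities: 0.3285, 0.6458, 0.7897, 0.4936; Σh² = 2.2576.
Total variance with 4 standardized items is 4, so the solution explains 2.2576/4 = 0.5644 = 56.44%.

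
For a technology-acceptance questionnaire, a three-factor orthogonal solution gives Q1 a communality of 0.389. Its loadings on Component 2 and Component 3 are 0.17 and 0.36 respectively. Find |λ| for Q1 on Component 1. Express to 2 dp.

0.48

Under orthogonal rotation h² = Σλ², so λ_Component 1² = h² − (0.1585) = 0.389 − 0.1585 = 0.2305.
|λ| = √0.2305 = 0.4801.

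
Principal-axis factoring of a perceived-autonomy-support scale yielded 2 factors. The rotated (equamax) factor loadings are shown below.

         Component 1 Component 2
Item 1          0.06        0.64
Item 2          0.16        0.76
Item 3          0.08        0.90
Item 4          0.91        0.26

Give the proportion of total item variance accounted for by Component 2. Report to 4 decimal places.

SS loadings for Component 2 = 0.64² + 0.76² + 0.90² + 0.26² = 1.8648
Proportion of variance = 1.8648 / 4 = 0.4662.

0.4662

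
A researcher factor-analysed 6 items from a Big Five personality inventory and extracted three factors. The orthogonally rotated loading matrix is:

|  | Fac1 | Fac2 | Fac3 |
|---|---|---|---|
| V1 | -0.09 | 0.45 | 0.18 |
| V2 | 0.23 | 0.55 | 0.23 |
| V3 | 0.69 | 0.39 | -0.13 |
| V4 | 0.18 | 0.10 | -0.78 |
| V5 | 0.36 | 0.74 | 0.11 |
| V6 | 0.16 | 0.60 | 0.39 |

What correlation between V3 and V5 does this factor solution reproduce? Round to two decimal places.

r̂ = Σ λ_i·λ_j across factors = (0.69)(0.36) + (0.39)(0.74) + (-0.13)(0.11)
  = +0.2484 +0.2886 -0.0143 = 0.5227

0.52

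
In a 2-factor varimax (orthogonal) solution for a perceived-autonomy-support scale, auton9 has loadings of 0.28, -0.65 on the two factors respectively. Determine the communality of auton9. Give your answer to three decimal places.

h² = 0.28² + (-0.65)² = 0.0784 + 0.4225 = 0.5009

0.501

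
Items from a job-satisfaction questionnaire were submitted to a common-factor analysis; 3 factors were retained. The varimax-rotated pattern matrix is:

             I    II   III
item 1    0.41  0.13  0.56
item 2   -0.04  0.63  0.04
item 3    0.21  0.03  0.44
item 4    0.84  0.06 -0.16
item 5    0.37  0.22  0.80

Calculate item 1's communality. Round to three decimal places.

0.499

h² = 0.41² + 0.13² + 0.56² = 0.1681 + 0.0169 + 0.3136 = 0.4986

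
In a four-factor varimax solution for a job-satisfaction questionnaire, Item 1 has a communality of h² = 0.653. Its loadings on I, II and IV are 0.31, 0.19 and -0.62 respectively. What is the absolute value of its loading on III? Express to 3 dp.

Under orthogonal rotation h² = Σλ², so λ_III² = h² − (0.5166) = 0.653 − 0.5166 = 0.1364.
|λ| = √0.1364 = 0.3693.

0.369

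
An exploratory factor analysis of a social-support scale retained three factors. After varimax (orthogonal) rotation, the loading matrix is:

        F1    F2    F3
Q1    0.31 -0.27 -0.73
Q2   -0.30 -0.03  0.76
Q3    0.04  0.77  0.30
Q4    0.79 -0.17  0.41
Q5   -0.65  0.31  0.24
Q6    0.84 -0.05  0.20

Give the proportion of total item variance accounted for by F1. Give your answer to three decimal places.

0.323

SS loadings for F1 = 0.31² + (-0.30)² + 0.04² + 0.79² + (-0.65)² + 0.84² = 1.9399
Proportion of variance = 1.9399 / 6 = 0.3233.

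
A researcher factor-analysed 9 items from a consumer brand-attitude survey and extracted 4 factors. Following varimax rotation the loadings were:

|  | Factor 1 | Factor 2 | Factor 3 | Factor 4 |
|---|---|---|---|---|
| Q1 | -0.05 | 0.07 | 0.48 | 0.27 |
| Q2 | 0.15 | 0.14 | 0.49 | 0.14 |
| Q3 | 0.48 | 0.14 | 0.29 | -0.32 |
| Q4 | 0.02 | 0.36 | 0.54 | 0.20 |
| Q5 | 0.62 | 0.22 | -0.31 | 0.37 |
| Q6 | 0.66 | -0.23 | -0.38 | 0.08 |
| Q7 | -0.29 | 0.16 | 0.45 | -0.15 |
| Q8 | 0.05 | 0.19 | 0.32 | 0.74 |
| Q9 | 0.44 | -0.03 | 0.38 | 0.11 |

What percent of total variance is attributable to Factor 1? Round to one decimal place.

15.1%

SS loadings for Factor 1 = (-0.05)² + 0.15² + 0.48² + 0.02² + 0.62² + 0.66² + (-0.29)² + 0.05² + 0.44² = 1.3560
With 9 standardized items, total variance = 9. Proportion = 1.3560/9 = 0.1507 → 15.07%.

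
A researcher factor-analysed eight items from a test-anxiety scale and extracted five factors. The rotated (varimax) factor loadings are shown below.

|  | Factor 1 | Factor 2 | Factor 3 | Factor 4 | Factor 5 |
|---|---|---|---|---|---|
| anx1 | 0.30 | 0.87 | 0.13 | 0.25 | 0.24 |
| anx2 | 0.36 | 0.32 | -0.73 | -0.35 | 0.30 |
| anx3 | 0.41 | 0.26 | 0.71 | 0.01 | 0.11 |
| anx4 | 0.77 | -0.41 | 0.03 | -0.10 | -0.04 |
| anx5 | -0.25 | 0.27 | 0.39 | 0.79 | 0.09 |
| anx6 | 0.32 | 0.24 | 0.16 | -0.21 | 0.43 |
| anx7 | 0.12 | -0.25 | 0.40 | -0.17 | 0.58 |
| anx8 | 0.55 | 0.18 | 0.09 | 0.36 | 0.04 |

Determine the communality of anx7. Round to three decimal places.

h² = 0.12² + (-0.25)² + 0.40² + (-0.17)² + 0.58² = 0.0144 + 0.0625 + 0.1600 + 0.0289 + 0.3364 = 0.6022

0.602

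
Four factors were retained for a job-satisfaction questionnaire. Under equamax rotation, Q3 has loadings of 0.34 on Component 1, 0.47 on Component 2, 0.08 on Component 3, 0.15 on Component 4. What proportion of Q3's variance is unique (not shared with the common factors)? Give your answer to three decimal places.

0.635

h² = 0.34² + 0.47² + 0.08² + 0.15² = 0.1156 + 0.2209 + 0.0064 + 0.0225 = 0.3654
Uniqueness u² = 1 − h² = 1 − 0.3654 = 0.6346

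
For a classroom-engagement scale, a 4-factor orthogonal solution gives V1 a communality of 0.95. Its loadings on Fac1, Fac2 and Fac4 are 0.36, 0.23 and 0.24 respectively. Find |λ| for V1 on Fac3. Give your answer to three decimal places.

0.843

Under orthogonal rotation h² = Σλ², so λ_Fac3² = h² − (0.2401) = 0.95 − 0.2401 = 0.7099.
|λ| = √0.7099 = 0.8426.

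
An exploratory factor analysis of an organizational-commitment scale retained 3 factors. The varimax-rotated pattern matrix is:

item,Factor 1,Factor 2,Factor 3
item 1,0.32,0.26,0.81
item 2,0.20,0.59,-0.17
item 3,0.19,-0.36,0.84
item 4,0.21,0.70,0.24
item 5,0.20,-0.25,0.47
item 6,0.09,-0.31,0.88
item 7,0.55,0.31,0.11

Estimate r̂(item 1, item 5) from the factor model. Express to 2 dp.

0.38

r̂ = Σ λ_i·λ_j across factors = (0.32)(0.20) + (0.26)(-0.25) + (0.81)(0.47)
  = +0.0640 -0.0650 +0.3807 = 0.3797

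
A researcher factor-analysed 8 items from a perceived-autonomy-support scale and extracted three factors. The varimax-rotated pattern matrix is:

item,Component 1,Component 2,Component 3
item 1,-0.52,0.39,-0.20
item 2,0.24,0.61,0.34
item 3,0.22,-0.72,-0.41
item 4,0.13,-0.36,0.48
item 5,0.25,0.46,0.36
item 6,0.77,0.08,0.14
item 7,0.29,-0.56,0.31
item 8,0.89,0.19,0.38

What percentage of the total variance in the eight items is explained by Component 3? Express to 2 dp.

11.80%

SS loadings for Component 3 = (-0.20)² + 0.34² + (-0.41)² + 0.48² + 0.36² + 0.14² + 0.31² + 0.38² = 0.9438
With 8 standardized items, total variance = 8. Proportion = 0.9438/8 = 0.1180 → 11.80%.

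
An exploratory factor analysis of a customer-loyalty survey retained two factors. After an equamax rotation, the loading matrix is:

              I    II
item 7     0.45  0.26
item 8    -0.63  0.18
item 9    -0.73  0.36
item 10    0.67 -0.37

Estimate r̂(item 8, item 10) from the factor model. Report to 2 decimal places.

r̂ = Σ λ_i·λ_j across factors = (-0.63)(0.67) + (0.18)(-0.37)
  = -0.4221 -0.0666 = -0.4887

-0.49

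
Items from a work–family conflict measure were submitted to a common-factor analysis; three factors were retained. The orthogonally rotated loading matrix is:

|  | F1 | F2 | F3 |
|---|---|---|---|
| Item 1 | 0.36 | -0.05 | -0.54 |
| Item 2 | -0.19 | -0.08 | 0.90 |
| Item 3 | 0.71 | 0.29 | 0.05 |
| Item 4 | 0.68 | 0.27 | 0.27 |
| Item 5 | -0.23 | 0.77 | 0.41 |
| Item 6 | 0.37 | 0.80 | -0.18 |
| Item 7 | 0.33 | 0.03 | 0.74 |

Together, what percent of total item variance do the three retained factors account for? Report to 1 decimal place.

SS loadings by factor: 1.4309, 1.3997, 1.9251; total = 4.7557.
Total variance with 7 standardized items is 7, so the solution explains 4.7557/7 = 0.6794 = 67.94%.

67.9%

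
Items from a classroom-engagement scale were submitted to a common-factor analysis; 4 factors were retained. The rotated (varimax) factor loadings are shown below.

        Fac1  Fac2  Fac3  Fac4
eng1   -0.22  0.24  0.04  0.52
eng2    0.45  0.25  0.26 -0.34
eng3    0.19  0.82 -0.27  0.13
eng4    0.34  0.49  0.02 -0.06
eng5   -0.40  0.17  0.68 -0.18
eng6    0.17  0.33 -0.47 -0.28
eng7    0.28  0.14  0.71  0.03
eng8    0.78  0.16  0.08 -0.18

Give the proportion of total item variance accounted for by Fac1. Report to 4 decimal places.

0.1598

SS loadings for Fac1 = (-0.22)² + 0.45² + 0.19² + 0.34² + (-0.40)² + 0.17² + 0.28² + 0.78² = 1.2783
Proportion of variance = 1.2783 / 8 = 0.1598.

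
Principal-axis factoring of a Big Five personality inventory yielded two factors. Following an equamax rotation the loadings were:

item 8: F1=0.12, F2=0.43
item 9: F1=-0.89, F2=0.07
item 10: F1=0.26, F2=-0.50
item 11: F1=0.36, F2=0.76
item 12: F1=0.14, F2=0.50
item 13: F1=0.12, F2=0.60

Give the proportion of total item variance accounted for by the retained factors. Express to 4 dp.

SS loadings by factor: 1.0377, 1.6274; total = 2.6651.
Total variance with 6 standardized items is 6, so the solution explains 2.6651/6 = 0.4442.

0.4442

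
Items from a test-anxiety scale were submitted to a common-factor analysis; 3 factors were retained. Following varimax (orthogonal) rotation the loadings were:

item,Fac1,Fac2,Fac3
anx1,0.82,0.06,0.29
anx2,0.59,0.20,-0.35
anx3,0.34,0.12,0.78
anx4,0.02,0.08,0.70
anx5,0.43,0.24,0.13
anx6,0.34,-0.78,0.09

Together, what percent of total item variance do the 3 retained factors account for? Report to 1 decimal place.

58.3%

SS loadings by factor: 1.4370, 0.7304, 1.3300; total = 3.4974.
Total variance with 6 standardized items is 6, so the solution explains 3.4974/6 = 0.5829 = 58.29%.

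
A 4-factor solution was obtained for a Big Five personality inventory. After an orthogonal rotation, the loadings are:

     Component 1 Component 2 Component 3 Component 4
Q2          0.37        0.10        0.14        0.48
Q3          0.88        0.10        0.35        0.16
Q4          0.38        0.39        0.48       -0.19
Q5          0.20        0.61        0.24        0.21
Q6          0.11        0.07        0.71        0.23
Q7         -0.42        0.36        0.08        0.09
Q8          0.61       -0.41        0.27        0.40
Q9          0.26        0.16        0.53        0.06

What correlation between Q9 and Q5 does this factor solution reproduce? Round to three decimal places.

0.289

r̂ = Σ λ_i·λ_j across factors = (0.26)(0.20) + (0.16)(0.61) + (0.53)(0.24) + (0.06)(0.21)
  = +0.0520 +0.0976 +0.1272 +0.0126 = 0.2894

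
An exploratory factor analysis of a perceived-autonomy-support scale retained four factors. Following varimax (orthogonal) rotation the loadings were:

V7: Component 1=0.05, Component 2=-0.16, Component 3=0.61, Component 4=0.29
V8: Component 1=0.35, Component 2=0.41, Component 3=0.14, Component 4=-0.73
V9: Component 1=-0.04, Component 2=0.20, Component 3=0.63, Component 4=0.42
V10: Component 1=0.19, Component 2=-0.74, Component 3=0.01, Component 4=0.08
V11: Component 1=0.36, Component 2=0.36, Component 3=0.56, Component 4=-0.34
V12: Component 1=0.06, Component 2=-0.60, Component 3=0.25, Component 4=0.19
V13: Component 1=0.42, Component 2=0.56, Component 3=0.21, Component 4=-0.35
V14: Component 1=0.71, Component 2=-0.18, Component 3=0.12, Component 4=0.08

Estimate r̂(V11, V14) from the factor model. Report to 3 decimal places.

r̂ = Σ λ_i·λ_j across factors = (0.36)(0.71) + (0.36)(-0.18) + (0.56)(0.12) + (-0.34)(0.08)
  = +0.2556 -0.0648 +0.0672 -0.0272 = 0.2308

0.231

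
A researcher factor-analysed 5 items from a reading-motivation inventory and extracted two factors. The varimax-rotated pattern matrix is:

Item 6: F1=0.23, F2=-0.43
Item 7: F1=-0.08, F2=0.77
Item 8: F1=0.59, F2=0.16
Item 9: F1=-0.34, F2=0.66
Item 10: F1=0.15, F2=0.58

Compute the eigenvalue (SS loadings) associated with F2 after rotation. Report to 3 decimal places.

1.575

SS loadings for F2 = (-0.43)² + 0.77² + 0.16² + 0.66² + 0.58² = 0.1849 + 0.5929 + 0.0256 + 0.4356 + 0.3364 = 1.5754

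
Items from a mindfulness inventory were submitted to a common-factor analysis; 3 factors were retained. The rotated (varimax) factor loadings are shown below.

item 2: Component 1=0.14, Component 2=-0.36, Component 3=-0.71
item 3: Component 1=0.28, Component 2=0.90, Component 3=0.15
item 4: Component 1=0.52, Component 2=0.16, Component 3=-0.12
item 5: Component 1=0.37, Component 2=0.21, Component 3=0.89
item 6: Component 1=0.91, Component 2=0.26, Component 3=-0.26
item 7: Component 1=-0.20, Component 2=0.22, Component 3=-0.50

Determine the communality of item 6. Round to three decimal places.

0.963

h² = 0.91² + 0.26² + (-0.26)² = 0.8281 + 0.0676 + 0.0676 = 0.9633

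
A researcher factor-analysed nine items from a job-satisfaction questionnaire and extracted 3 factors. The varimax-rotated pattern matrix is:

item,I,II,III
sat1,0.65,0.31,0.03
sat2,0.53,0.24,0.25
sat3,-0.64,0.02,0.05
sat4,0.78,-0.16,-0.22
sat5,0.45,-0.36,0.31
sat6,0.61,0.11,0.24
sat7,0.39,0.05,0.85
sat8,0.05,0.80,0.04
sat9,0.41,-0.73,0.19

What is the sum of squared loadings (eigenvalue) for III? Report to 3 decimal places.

1.028

SS loadings for III = 0.03² + 0.25² + 0.05² + (-0.22)² + 0.31² + 0.24² + 0.85² + 0.04² + 0.19² = 0.0009 + 0.0625 + 0.0025 + 0.0484 + 0.0961 + 0.0576 + 0.7225 + 0.0016 + 0.0361 = 1.0282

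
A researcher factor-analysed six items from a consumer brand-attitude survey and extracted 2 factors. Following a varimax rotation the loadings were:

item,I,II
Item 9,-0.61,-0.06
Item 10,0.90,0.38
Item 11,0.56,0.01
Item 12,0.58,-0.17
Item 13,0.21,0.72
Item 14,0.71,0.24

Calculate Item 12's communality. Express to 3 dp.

0.365

h² = 0.58² + (-0.17)² = 0.3364 + 0.0289 = 0.3653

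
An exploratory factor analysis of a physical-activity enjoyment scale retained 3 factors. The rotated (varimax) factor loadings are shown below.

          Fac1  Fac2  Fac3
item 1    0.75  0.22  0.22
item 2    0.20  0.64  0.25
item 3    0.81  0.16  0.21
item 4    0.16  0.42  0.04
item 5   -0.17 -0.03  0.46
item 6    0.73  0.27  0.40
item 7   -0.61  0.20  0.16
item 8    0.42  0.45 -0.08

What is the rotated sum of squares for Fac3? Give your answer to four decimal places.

SS loadings for Fac3 = 0.22² + 0.25² + 0.21² + 0.04² + 0.46² + 0.40² + 0.16² + (-0.08)² = 0.0484 + 0.0625 + 0.0441 + 0.0016 + 0.2116 + 0.1600 + 0.0256 + 0.0064 = 0.5602

0.5602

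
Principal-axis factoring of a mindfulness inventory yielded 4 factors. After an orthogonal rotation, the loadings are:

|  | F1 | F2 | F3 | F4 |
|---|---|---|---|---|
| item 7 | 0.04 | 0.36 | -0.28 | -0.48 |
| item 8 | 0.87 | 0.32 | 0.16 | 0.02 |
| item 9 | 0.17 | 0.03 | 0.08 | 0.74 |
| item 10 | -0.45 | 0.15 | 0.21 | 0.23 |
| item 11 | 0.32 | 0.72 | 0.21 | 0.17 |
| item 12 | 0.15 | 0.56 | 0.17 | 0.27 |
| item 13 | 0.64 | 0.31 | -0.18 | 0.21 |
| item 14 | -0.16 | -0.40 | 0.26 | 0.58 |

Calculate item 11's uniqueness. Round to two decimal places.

h² = 0.32² + 0.72² + 0.21² + 0.17² = 0.1024 + 0.5184 + 0.0441 + 0.0289 = 0.6938
Uniqueness u² = 1 − h² = 1 − 0.6938 = 0.3062

0.31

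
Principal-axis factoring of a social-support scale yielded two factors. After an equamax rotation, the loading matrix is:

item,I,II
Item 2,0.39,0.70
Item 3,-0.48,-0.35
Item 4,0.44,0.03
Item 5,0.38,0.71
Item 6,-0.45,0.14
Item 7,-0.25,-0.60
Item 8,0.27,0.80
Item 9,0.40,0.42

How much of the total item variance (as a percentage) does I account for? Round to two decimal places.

SS loadings for I = 0.39² + (-0.48)² + 0.44² + 0.38² + (-0.45)² + (-0.25)² + 0.27² + 0.40² = 1.2184
With 8 standardized items, total variance = 8. Proportion = 1.2184/8 = 0.1523 → 15.23%.

15.23%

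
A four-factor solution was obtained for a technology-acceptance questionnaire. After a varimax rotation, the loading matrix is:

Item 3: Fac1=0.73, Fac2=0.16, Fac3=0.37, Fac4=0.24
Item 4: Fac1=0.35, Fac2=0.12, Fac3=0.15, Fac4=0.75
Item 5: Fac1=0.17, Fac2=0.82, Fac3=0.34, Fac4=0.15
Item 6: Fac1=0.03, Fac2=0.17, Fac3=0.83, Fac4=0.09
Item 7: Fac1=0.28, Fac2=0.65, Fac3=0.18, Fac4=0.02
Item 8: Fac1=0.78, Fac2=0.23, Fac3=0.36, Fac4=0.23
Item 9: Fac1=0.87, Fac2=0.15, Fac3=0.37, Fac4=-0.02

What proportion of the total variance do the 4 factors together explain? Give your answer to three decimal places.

SS loadings by factor: 2.1289, 1.2392, 1.2628, 0.7044; total = 5.3353.
Total variance with 7 standardized items is 7, so the solution explains 5.3353/7 = 0.7622.

0.762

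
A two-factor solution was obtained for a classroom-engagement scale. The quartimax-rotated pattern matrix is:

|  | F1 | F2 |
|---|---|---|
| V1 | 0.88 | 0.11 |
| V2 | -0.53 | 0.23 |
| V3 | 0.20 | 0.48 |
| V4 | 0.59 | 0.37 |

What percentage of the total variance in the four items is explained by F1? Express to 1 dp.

36.1%

SS loadings for F1 = 0.88² + (-0.53)² + 0.20² + 0.59² = 1.4434
With 4 standardized items, total variance = 4. Proportion = 1.4434/4 = 0.3609 → 36.09%.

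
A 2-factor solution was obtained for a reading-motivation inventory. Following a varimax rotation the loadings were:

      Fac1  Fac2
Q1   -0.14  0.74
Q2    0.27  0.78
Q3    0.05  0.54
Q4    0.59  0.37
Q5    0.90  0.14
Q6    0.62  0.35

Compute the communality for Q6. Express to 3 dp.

h² = 0.62² + 0.35² = 0.3844 + 0.1225 = 0.5069

0.507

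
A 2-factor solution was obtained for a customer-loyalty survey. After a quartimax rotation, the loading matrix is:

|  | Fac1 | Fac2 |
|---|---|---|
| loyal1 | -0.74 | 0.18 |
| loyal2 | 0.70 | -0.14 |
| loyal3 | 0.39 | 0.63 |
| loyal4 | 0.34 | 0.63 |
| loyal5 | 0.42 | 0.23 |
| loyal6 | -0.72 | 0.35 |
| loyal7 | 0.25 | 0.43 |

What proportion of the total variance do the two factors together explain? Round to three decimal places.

0.467

Communalities: 0.5800, 0.5096, 0.5490, 0.5125, 0.2293, 0.6409, 0.2474; Σh² = 3.2687.
Total variance with 7 standardized items is 7, so the solution explains 3.2687/7 = 0.4670.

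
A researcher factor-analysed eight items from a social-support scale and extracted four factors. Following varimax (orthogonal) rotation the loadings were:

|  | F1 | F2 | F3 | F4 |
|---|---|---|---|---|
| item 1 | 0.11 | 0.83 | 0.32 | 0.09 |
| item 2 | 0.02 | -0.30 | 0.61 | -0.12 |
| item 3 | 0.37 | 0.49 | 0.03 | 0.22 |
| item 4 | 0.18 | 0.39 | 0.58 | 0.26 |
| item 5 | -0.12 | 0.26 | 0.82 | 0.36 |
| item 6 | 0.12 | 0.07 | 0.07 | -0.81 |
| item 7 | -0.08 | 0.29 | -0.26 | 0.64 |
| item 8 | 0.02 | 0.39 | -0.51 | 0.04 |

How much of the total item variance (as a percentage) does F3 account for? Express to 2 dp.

22.71%

SS loadings for F3 = 0.32² + 0.61² + 0.03² + 0.58² + 0.82² + 0.07² + (-0.26)² + (-0.51)² = 1.8168
With 8 standardized items, total variance = 8. Proportion = 1.8168/8 = 0.2271 → 22.71%.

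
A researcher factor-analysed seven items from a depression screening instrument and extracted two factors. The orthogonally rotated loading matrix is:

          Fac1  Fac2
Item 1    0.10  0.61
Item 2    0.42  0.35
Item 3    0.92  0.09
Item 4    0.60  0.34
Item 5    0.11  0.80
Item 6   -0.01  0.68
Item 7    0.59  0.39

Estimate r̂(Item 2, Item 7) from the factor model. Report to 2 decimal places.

0.38

r̂ = Σ λ_i·λ_j across factors = (0.42)(0.59) + (0.35)(0.39)
  = +0.2478 +0.1365 = 0.3843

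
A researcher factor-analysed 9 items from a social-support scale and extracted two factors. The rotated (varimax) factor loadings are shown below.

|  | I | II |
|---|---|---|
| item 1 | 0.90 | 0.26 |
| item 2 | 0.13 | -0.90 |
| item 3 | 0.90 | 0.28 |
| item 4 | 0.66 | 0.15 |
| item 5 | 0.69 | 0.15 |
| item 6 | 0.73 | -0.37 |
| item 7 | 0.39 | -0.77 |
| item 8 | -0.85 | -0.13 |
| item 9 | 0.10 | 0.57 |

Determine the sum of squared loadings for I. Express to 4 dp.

SS loadings for I = 0.90² + 0.13² + 0.90² + 0.66² + 0.69² + 0.73² + 0.39² + (-0.85)² + 0.10² = 0.8100 + 0.0169 + 0.8100 + 0.4356 + 0.4761 + 0.5329 + 0.1521 + 0.7225 + 0.0100 = 3.9661

3.9661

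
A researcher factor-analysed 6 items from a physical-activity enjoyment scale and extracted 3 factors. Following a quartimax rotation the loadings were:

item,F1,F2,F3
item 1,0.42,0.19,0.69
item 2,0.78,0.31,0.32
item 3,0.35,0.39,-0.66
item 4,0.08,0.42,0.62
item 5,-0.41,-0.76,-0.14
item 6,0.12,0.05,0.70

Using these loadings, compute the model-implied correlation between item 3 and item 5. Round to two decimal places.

r̂ = Σ λ_i·λ_j across factors = (0.35)(-0.41) + (0.39)(-0.76) + (-0.66)(-0.14)
  = -0.1435 -0.2964 +0.0924 = -0.3475

-0.35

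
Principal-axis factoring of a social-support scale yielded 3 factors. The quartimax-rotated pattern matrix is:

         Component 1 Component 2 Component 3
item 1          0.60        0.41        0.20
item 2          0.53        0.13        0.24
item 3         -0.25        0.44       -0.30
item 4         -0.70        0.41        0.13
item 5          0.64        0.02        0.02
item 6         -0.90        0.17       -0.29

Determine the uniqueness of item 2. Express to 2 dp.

h² = 0.53² + 0.13² + 0.24² = 0.2809 + 0.0169 + 0.0576 = 0.3554
Uniqueness u² = 1 − h² = 1 − 0.3554 = 0.6446

0.64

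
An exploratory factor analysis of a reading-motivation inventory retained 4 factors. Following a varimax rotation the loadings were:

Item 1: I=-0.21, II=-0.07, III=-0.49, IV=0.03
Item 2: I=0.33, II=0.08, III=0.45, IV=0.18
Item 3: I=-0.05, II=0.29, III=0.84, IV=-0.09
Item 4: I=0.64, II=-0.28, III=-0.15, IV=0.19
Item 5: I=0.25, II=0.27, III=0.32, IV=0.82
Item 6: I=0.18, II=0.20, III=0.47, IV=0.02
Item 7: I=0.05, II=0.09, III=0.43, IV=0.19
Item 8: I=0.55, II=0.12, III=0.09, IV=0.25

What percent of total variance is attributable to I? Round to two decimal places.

SS loadings for I = (-0.21)² + 0.33² + (-0.05)² + 0.64² + 0.25² + 0.18² + 0.05² + 0.55² = 0.9650
With 8 standardized items, total variance = 8. Proportion = 0.9650/8 = 0.1206 → 12.06%.

12.06%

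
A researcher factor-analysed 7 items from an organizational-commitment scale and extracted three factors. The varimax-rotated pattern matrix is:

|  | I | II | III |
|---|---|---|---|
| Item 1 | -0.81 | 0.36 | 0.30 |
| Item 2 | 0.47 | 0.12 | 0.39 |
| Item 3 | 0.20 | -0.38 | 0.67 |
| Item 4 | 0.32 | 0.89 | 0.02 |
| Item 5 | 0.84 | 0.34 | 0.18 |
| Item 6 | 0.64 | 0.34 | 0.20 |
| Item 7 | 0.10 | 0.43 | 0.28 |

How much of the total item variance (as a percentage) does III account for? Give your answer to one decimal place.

12.0%

SS loadings for III = 0.30² + 0.39² + 0.67² + 0.02² + 0.18² + 0.20² + 0.28² = 0.8422
With 7 standardized items, total variance = 7. Proportion = 0.8422/7 = 0.1203 → 12.03%.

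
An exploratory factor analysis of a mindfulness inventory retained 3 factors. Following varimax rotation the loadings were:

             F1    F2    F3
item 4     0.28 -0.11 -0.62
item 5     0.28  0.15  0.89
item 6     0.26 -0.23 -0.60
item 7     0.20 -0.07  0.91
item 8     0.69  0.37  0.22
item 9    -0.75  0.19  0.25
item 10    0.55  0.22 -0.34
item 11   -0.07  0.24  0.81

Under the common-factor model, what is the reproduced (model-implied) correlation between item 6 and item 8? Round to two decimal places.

-0.04

r̂ = Σ λ_i·λ_j across factors = (0.26)(0.69) + (-0.23)(0.37) + (-0.60)(0.22)
  = +0.1794 -0.0851 -0.1320 = -0.0377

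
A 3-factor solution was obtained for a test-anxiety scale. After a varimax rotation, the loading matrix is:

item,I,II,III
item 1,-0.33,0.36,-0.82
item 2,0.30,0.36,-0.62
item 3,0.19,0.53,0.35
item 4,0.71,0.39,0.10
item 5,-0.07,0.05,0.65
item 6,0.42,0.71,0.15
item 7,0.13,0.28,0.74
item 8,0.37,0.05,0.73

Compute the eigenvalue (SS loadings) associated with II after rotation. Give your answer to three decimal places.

SS loadings for II = 0.36² + 0.36² + 0.53² + 0.39² + 0.05² + 0.71² + 0.28² + 0.05² = 0.1296 + 0.1296 + 0.2809 + 0.1521 + 0.0025 + 0.5041 + 0.0784 + 0.0025 = 1.2797

1.280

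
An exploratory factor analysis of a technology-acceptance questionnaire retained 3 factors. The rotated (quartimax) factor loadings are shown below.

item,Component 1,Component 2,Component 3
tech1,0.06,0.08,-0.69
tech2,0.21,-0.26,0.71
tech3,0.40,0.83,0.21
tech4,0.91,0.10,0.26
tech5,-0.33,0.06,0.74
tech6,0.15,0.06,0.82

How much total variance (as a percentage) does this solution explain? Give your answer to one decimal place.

71.0%

SS loadings by factor: 1.1672, 0.7801, 2.3119; total = 4.2592.
Total variance with 6 standardized items is 6, so the solution explains 4.2592/6 = 0.7099 = 70.99%.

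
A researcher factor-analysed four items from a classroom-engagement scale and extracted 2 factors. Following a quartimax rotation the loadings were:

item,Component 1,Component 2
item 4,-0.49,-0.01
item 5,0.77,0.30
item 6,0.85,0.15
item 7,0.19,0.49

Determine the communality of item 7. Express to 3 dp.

h² = 0.19² + 0.49² = 0.0361 + 0.2401 = 0.2762

0.276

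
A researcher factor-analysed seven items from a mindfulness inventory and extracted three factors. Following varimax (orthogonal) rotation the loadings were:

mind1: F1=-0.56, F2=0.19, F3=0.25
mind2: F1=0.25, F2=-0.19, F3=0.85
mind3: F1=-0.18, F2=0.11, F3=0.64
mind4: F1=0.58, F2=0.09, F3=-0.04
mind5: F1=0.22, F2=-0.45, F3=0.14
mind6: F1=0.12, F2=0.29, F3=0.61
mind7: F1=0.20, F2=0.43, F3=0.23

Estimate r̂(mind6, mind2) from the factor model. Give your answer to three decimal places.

0.493

r̂ = Σ λ_i·λ_j across factors = (0.12)(0.25) + (0.29)(-0.19) + (0.61)(0.85)
  = +0.0300 -0.0551 +0.5185 = 0.4934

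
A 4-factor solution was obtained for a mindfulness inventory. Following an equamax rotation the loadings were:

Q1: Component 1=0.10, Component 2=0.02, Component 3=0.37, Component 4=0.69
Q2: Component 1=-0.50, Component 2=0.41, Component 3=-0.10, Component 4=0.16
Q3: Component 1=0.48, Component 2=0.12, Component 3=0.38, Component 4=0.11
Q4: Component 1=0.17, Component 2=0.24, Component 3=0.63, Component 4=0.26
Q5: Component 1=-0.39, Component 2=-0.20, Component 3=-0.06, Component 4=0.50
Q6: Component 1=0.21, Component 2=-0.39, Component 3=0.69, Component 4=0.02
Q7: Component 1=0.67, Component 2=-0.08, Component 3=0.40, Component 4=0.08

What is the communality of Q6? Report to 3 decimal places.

h² = 0.21² + (-0.39)² + 0.69² + 0.02² = 0.0441 + 0.1521 + 0.4761 + 0.0004 = 0.6727

0.673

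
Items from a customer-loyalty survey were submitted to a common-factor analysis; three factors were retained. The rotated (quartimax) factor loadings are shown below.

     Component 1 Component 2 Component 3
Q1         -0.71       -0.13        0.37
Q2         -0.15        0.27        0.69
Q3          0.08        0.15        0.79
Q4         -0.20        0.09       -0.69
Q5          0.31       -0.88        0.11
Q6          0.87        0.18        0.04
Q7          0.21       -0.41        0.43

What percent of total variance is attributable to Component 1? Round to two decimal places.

21.00%

SS loadings for Component 1 = (-0.71)² + (-0.15)² + 0.08² + (-0.20)² + 0.31² + 0.87² + 0.21² = 1.4701
With 7 standardized items, total variance = 7. Proportion = 1.4701/7 = 0.2100 → 21.00%.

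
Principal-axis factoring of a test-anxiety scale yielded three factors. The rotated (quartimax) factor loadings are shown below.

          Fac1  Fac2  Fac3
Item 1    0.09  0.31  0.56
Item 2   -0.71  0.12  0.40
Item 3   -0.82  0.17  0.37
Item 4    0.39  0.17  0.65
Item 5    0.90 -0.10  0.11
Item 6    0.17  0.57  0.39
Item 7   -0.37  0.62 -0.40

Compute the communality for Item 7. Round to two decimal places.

0.68

h² = (-0.37)² + 0.62² + (-0.40)² = 0.1369 + 0.3844 + 0.1600 = 0.6813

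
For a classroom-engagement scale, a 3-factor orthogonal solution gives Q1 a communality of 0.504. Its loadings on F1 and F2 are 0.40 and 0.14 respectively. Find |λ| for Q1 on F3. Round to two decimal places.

Under orthogonal rotation h² = Σλ², so λ_F3² = h² − (0.1796) = 0.504 − 0.1796 = 0.3244.
|λ| = √0.3244 = 0.5696.

0.57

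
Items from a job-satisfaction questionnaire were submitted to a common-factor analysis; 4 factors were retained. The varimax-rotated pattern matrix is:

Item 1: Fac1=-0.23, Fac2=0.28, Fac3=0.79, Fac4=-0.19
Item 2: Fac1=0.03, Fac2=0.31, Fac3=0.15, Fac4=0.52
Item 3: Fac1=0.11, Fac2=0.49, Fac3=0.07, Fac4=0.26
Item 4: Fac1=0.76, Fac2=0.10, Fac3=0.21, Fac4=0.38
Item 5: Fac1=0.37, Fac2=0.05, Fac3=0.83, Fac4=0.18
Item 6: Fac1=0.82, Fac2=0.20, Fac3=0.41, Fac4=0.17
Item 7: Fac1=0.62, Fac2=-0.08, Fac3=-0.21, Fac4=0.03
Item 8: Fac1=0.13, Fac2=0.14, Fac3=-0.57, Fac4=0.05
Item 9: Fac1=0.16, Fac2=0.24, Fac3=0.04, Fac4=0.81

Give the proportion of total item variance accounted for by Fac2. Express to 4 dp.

0.0612

SS loadings for Fac2 = 0.28² + 0.31² + 0.49² + 0.10² + 0.05² + 0.20² + (-0.08)² + 0.14² + 0.24² = 0.5507
Proportion of variance = 0.5507 / 9 = 0.0612.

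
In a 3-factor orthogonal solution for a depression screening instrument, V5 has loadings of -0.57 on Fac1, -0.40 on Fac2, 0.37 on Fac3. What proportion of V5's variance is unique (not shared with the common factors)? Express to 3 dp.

0.378

h² = (-0.57)² + (-0.40)² + 0.37² = 0.3249 + 0.1600 + 0.1369 = 0.6218
Uniqueness u² = 1 − h² = 1 − 0.6218 = 0.3782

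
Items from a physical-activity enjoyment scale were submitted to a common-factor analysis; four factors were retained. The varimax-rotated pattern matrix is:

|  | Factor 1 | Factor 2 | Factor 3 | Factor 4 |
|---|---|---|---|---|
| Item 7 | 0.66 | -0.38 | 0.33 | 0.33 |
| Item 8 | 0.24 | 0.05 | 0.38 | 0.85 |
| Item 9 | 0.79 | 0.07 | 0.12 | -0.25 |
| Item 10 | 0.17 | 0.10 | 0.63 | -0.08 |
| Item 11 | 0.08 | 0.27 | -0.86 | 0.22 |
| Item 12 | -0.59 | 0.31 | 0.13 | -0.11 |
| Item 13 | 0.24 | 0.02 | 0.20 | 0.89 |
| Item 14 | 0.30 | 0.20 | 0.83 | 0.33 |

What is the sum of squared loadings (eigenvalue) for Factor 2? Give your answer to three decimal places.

0.371

SS loadings for Factor 2 = (-0.38)² + 0.05² + 0.07² + 0.10² + 0.27² + 0.31² + 0.02² + 0.20² = 0.1444 + 0.0025 + 0.0049 + 0.0100 + 0.0729 + 0.0961 + 0.0004 + 0.0400 = 0.3712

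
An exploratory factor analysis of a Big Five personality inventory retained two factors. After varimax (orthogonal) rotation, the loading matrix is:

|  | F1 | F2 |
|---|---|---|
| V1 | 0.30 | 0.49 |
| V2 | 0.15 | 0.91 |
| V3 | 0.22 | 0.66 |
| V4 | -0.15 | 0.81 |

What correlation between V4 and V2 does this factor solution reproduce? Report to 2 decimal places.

0.71

r̂ = Σ λ_i·λ_j across factors = (-0.15)(0.15) + (0.81)(0.91)
  = -0.0225 +0.7371 = 0.7146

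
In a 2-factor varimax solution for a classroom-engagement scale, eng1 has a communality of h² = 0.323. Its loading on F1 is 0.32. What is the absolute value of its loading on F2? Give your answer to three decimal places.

Under orthogonal rotation h² = Σλ², so λ_F2² = h² − (0.1024) = 0.323 − 0.1024 = 0.2206.
|λ| = √0.2206 = 0.4697.

0.470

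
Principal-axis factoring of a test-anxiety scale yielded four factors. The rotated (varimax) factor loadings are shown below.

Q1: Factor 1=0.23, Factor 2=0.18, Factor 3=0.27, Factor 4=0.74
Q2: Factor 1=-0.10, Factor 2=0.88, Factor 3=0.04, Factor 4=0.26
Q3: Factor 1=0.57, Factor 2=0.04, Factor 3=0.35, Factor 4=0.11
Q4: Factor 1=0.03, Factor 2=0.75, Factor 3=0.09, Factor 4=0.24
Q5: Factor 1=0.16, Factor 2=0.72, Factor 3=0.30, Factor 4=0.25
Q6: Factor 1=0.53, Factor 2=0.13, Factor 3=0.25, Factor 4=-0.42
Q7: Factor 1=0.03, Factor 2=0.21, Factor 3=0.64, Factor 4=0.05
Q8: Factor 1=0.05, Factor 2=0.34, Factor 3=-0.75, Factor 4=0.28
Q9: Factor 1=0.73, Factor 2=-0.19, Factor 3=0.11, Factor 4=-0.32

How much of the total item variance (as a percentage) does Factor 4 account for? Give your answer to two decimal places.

SS loadings for Factor 4 = 0.74² + 0.26² + 0.11² + 0.24² + 0.25² + (-0.42)² + 0.05² + 0.28² + (-0.32)² = 1.1071
With 9 standardized items, total variance = 9. Proportion = 1.1071/9 = 0.1230 → 12.30%.

12.30%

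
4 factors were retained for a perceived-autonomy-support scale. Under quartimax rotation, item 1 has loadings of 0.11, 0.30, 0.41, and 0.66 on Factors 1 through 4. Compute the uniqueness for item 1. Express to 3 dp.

0.294

h² = 0.11² + 0.30² + 0.41² + 0.66² = 0.0121 + 0.0900 + 0.1681 + 0.4356 = 0.7058
Uniqueness u² = 1 − h² = 1 − 0.7058 = 0.2942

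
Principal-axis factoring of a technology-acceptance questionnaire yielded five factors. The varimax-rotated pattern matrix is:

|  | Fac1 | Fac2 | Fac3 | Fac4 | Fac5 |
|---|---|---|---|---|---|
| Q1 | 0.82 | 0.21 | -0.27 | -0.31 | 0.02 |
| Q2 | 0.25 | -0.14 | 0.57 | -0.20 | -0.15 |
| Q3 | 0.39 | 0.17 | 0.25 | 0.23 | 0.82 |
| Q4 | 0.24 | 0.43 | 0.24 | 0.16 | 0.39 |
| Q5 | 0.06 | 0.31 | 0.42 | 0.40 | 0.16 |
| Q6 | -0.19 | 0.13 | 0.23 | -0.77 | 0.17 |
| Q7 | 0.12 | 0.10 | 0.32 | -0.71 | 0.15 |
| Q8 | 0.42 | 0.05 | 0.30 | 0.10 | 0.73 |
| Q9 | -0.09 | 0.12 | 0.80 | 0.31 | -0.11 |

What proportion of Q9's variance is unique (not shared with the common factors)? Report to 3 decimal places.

0.229

h² = (-0.09)² + 0.12² + 0.80² + 0.31² + (-0.11)² = 0.0081 + 0.0144 + 0.6400 + 0.0961 + 0.0121 = 0.7707
Uniqueness u² = 1 − h² = 1 − 0.7707 = 0.2293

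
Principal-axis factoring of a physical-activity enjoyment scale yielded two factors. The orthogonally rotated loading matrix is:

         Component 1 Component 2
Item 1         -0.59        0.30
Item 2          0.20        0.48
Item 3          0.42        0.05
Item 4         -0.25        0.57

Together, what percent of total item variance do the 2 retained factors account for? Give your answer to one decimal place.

31.9%

SS loadings by factor: 0.6270, 0.6478; total = 1.2748.
Total variance with 4 standardized items is 4, so the solution explains 1.2748/4 = 0.3187 = 31.87%.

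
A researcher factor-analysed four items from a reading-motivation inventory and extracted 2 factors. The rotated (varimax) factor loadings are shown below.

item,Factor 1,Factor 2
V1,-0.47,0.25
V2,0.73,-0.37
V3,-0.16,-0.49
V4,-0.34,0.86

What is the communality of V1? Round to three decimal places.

0.283

h² = (-0.47)² + 0.25² = 0.2209 + 0.0625 = 0.2834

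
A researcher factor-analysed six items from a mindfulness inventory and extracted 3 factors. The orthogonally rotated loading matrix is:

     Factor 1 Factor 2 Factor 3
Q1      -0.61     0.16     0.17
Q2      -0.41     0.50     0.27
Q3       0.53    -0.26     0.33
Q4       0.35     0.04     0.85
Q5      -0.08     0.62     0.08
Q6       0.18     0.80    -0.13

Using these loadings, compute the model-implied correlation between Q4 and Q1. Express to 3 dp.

r̂ = Σ λ_i·λ_j across factors = (0.35)(-0.61) + (0.04)(0.16) + (0.85)(0.17)
  = -0.2135 +0.0064 +0.1445 = -0.0626

-0.063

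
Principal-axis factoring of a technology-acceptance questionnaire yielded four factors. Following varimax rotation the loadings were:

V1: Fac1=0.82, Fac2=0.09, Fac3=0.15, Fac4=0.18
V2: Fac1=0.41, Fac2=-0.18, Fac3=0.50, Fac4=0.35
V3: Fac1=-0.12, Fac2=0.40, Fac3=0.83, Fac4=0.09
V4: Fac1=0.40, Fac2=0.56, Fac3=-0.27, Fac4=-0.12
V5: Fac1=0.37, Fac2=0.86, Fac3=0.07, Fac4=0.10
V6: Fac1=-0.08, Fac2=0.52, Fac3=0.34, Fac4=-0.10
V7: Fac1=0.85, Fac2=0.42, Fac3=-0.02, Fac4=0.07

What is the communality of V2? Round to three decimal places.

h² = 0.41² + (-0.18)² + 0.50² + 0.35² = 0.1681 + 0.0324 + 0.2500 + 0.1225 = 0.5730

0.573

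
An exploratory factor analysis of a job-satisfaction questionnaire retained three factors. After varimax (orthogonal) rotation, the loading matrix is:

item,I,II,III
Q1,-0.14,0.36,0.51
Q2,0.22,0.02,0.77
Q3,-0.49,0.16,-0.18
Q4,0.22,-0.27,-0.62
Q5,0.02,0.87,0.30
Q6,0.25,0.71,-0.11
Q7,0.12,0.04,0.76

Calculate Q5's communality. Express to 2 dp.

h² = 0.02² + 0.87² + 0.30² = 0.0004 + 0.7569 + 0.0900 = 0.8473

0.85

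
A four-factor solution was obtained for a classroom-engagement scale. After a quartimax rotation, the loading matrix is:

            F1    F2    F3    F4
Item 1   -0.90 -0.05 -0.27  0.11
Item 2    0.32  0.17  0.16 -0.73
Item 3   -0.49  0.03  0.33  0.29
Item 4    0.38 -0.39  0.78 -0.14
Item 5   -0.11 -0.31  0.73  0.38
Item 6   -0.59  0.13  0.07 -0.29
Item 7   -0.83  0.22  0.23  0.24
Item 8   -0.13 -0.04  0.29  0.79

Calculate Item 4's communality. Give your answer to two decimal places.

0.92

h² = 0.38² + (-0.39)² + 0.78² + (-0.14)² = 0.1444 + 0.1521 + 0.6084 + 0.0196 = 0.9245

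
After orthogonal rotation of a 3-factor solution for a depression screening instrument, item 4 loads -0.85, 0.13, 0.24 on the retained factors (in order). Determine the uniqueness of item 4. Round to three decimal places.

h² = (-0.85)² + 0.13² + 0.24² = 0.7225 + 0.0169 + 0.0576 = 0.7970
Uniqueness u² = 1 − h² = 1 − 0.7970 = 0.2030

0.203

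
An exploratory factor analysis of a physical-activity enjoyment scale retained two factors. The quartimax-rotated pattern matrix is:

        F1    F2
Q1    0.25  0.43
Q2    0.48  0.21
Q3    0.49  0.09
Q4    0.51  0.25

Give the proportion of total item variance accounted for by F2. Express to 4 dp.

0.0749

SS loadings for F2 = 0.43² + 0.21² + 0.09² + 0.25² = 0.2996
Proportion of variance = 0.2996 / 4 = 0.0749.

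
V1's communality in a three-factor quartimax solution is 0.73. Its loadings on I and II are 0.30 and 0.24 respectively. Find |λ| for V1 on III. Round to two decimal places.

Under orthogonal rotation h² = Σλ², so λ_III² = h² − (0.1476) = 0.73 − 0.1476 = 0.5824.
|λ| = √0.5824 = 0.7632.

0.76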